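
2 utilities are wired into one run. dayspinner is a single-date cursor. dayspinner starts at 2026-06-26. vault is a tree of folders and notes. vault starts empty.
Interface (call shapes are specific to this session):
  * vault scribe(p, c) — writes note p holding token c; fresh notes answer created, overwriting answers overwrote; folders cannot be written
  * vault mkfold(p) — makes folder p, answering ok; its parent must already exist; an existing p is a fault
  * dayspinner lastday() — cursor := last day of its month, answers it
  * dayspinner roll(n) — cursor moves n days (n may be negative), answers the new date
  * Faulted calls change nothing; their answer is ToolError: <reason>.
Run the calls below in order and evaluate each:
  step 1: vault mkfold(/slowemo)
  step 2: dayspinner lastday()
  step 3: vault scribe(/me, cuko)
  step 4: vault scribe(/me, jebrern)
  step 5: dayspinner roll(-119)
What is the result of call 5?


Answer: 2026-03-03

Derivation:
>>> vault mkfold p: /slowemo
= ok
>>> dayspinner lastday
= 2026-06-30
>>> vault scribe p: /me c: cuko
= created
>>> vault scribe p: /me c: jebrern
= overwrote
>>> dayspinner roll n: -119
= 2026-03-03


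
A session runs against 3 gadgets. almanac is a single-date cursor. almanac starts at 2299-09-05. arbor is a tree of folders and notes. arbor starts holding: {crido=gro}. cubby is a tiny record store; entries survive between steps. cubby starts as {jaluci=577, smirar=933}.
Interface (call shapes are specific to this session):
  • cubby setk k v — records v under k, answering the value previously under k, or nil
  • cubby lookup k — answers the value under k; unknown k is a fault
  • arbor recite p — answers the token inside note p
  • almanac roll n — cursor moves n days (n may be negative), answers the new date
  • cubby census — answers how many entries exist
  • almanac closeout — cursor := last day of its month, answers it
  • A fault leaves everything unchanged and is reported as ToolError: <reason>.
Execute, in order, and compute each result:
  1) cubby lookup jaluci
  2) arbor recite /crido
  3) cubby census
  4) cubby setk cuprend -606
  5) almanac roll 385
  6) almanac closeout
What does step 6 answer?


// cubby lookup(jaluci) == 577
// arbor recite(/crido) == gro
// cubby census() == 2
// cubby setk(cuprend, -606) == nil
// almanac roll(385) == 2300-09-25
// almanac closeout() == 2300-09-30

Answer: 2300-09-30


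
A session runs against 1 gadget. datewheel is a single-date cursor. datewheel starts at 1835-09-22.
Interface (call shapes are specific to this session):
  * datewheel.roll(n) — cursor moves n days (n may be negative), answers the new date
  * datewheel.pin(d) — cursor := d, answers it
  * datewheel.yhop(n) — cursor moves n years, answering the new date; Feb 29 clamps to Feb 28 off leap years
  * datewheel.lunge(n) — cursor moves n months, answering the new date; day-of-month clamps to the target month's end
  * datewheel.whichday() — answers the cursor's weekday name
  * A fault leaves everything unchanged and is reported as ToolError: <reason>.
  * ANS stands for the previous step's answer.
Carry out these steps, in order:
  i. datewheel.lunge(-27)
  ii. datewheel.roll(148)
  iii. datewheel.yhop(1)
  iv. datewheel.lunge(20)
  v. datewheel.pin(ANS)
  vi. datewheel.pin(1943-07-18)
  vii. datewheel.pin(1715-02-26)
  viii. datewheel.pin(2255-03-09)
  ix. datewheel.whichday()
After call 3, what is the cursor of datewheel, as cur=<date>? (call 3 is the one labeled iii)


$ datewheel.lunge n=-27
= 1833-06-22
$ datewheel.roll n=148
= 1833-11-17
$ datewheel.yhop n=1
= 1834-11-17
$ datewheel.lunge n=20
= 1836-07-17
$ datewheel.pin d=ANS
= 1836-07-17
$ datewheel.pin d=1943-07-18
= 1943-07-18
$ datewheel.pin d=1715-02-26
= 1715-02-26
$ datewheel.pin d=2255-03-09
= 2255-03-09
$ datewheel.whichday
= Friday

Answer: cur=1834-11-17


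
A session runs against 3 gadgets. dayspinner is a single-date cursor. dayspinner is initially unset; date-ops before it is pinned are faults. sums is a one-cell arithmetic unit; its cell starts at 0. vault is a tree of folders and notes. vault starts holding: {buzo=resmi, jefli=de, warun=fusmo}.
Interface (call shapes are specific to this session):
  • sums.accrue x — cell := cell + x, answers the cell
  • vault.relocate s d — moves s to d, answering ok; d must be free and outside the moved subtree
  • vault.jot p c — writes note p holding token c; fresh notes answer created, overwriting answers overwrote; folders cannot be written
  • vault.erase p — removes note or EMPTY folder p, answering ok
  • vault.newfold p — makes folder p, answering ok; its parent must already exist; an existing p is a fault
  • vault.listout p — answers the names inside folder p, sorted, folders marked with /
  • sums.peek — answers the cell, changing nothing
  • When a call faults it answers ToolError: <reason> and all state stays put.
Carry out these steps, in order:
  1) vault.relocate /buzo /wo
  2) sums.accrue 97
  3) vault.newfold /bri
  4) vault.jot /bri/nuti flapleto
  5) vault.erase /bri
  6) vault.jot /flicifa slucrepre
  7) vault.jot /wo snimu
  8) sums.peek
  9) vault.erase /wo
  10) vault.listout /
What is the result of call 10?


Answer: [bri/, flicifa, jefli, warun]

Derivation:
// vault.relocate(s: /buzo, d: /wo) -> ok
// sums.accrue(x: 97) -> 97
// vault.newfold(p: /bri) -> ok
// vault.jot(p: /bri/nuti, c: flapleto) -> created
// vault.erase(p: /bri) -> ToolError: not empty
// vault.jot(p: /flicifa, c: slucrepre) -> created
// vault.jot(p: /wo, c: snimu) -> overwrote
// sums.peek() -> 97
// vault.erase(p: /wo) -> ok
// vault.listout(p: /) -> [bri/, flicifa, jefli, warun]


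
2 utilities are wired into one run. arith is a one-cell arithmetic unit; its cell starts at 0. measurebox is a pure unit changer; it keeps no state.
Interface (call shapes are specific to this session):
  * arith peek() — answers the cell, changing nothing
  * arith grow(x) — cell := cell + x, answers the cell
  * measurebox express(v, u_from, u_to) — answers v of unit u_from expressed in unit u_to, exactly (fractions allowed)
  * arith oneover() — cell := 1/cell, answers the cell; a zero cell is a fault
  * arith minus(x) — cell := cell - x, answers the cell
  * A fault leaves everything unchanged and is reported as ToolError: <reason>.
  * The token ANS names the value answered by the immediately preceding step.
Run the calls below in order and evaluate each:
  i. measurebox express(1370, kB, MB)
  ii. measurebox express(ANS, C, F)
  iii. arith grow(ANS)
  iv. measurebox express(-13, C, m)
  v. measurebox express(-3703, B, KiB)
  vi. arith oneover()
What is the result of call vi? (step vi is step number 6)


Answer: 500/17233

Derivation:
>> measurebox express(v→1370, u_from→kB, u_to→MB)
<< 137/100
>> measurebox express(v→ANS, u_from→C, u_to→F)
<< 17233/500
>> arith grow(x→ANS)
<< 17233/500
>> measurebox express(v→-13, u_from→C, u_to→m)
<< ToolError: incompatible units
>> measurebox express(v→-3703, u_from→B, u_to→KiB)
<< -3703/1024
>> arith oneover()
<< 500/17233


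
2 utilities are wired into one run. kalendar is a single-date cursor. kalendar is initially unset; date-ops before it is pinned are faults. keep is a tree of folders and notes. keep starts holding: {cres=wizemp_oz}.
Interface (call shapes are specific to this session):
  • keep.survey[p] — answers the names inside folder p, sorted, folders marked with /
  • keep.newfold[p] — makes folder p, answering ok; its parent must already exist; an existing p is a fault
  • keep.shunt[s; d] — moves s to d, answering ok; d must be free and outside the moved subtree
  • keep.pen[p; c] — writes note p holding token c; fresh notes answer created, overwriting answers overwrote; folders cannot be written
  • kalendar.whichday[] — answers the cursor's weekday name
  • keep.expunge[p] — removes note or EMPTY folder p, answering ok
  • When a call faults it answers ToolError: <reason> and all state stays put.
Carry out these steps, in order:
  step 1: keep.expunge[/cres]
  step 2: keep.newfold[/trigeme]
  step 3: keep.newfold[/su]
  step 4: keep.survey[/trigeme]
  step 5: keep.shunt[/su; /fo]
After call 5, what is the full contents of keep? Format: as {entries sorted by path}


·→ keep.expunge(p→/cres)
·← ok
·→ keep.newfold(p→/trigeme)
·← ok
·→ keep.newfold(p→/su)
·← ok
·→ keep.survey(p→/trigeme)
·← []
·→ keep.shunt(s→/su, d→/fo)
·← ok

Answer: {fo/, trigeme/}


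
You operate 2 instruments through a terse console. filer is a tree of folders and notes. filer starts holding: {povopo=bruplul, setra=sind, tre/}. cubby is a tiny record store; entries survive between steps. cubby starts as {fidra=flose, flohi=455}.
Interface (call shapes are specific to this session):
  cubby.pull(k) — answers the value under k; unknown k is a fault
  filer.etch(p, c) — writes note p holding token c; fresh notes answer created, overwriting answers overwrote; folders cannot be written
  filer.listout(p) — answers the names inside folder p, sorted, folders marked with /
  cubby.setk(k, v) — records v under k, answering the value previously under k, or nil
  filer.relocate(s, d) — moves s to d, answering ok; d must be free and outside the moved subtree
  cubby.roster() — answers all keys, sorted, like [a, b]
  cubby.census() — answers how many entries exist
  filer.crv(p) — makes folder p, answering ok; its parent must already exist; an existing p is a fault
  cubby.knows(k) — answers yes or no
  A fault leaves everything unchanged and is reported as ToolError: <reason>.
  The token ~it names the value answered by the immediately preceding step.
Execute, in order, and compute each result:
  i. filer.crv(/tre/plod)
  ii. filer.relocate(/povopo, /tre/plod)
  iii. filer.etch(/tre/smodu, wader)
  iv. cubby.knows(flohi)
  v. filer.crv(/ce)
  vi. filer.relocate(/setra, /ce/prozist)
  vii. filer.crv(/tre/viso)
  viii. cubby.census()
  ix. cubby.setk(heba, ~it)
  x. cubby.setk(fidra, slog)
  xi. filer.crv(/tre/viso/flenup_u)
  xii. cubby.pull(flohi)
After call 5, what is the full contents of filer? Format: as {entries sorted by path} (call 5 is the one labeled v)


Answer: {ce/, povopo=bruplul, setra=sind, tre/, tre/plod/, tre/smodu=wader}

Derivation:
→ filer.crv(p: /tre/plod)
← ok
→ filer.relocate(s: /povopo, d: /tre/plod)
← ToolError: exists
→ filer.etch(p: /tre/smodu, c: wader)
← created
→ cubby.knows(k: flohi)
← yes
→ filer.crv(p: /ce)
← ok
→ filer.relocate(s: /setra, d: /ce/prozist)
← ok
→ filer.crv(p: /tre/viso)
← ok
→ cubby.census()
← 2
→ cubby.setk(k: heba, v: ~it)
← nil
→ cubby.setk(k: fidra, v: slog)
← flose
→ filer.crv(p: /tre/viso/flenup_u)
← ok
→ cubby.pull(k: flohi)
← 455


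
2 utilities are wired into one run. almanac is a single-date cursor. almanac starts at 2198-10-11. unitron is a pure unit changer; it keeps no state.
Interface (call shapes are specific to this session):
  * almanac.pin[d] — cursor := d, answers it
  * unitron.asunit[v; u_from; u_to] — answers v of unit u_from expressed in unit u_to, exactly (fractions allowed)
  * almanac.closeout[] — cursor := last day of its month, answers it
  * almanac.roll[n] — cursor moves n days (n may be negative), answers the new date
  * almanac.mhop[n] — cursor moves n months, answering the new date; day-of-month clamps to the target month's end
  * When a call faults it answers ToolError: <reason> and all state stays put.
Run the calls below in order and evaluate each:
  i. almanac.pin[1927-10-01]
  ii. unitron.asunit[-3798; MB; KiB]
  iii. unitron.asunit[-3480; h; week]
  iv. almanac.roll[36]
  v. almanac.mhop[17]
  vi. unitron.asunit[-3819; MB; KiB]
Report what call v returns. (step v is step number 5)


Answer: 1929-04-06

Derivation:
$ pin 1927-10-01
= 1927-10-01
$ asunit -3798 MB KiB
= -29671875/8
$ asunit -3480 h week
= -145/7
$ roll 36
= 1927-11-06
$ mhop 17
= 1929-04-06
$ asunit -3819 MB KiB
= -59671875/16


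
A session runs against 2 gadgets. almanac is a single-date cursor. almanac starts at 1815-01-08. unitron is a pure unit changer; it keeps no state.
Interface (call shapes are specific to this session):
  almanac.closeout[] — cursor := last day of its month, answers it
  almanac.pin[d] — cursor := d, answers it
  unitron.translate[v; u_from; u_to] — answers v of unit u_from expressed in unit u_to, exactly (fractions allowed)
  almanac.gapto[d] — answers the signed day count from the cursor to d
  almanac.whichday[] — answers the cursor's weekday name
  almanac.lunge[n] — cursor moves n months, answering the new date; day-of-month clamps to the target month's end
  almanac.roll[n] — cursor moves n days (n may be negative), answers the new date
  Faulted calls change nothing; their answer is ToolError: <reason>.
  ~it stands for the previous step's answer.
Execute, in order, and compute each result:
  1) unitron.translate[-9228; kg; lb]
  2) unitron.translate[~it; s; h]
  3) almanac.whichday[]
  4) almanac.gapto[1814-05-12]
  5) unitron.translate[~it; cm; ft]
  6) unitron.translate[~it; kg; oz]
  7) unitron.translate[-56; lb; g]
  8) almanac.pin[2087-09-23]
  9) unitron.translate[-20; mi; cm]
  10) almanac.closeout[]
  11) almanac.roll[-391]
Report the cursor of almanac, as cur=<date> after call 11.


Answer: cur=2086-09-04

Derivation:
% 1. unitron.translate(v: -9228, u_from: kg, u_to: lb) ~> -922800000000/45359237
% 2. unitron.translate(v: ~it, u_from: s, u_to: h) ~> -769000000/136077711
% 3. almanac.whichday() ~> Sunday
% 4. almanac.gapto(d: 1814-05-12) ~> -241
% 5. unitron.translate(v: ~it, u_from: cm, u_to: ft) ~> -6025/762
% 6. unitron.translate(v: ~it, u_from: kg, u_to: oz) ~> -4820000000000/17281869297
% 7. unitron.translate(v: -56, u_from: lb, u_to: g) ~> -317514659/12500
% 8. almanac.pin(d: 2087-09-23) ~> 2087-09-23
% 9. unitron.translate(v: -20, u_from: mi, u_to: cm) ~> -3218688
% 10. almanac.closeout() ~> 2087-09-30
% 11. almanac.roll(n: -391) ~> 2086-09-04


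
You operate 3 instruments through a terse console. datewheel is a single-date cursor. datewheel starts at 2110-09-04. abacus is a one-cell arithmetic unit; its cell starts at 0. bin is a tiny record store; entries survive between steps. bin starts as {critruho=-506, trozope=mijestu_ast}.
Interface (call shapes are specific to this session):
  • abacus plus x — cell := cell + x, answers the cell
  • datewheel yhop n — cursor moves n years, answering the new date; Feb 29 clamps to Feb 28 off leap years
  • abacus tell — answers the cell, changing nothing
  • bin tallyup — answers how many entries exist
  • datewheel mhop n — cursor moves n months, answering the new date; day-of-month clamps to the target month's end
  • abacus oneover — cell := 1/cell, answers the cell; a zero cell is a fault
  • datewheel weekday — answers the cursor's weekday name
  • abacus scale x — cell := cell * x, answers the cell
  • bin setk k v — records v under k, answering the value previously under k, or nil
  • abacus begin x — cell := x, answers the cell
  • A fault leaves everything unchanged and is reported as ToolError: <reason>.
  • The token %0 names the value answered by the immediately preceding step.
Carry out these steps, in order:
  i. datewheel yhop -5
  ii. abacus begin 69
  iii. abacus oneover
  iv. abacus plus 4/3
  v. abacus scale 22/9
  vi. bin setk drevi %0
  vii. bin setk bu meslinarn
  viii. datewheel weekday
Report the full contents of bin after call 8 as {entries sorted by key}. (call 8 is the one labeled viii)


Answer: {bu=meslinarn, critruho=-506, drevi=682/207, trozope=mijestu_ast}

Derivation:
% 1. datewheel yhop(-5) -> 2105-09-04
% 2. abacus begin(69) -> 69
% 3. abacus oneover() -> 1/69
% 4. abacus plus(4/3) -> 31/23
% 5. abacus scale(22/9) -> 682/207
% 6. bin setk(drevi, %0) -> nil
% 7. bin setk(bu, meslinarn) -> nil
% 8. datewheel weekday() -> Friday


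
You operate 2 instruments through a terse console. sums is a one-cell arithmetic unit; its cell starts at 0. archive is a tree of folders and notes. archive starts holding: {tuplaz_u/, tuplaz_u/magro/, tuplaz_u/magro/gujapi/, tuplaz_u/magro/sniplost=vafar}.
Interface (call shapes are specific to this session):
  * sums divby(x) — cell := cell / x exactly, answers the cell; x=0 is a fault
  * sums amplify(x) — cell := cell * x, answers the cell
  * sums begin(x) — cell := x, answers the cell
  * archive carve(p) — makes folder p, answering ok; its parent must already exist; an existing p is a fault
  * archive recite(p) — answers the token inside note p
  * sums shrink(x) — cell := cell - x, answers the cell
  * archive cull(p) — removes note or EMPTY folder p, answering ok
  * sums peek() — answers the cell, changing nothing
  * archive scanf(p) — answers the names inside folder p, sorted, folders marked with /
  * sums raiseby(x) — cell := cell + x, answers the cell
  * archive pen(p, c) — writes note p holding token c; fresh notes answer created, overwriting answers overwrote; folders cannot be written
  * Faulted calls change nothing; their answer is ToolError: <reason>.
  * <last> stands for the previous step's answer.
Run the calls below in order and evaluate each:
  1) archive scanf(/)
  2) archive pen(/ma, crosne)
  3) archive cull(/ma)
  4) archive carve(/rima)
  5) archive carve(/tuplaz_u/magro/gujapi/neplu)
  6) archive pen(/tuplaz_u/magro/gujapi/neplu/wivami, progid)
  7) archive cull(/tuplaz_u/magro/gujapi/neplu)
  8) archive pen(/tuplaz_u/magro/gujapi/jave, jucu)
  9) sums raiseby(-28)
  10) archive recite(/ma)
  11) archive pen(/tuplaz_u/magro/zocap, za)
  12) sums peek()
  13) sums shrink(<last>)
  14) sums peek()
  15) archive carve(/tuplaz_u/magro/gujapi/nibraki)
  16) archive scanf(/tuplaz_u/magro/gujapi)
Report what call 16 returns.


>>> archive scanf p→/
= [tuplaz_u/]
>>> archive pen p→/ma c→crosne
= created
>>> archive cull p→/ma
= ok
>>> archive carve p→/rima
= ok
>>> archive carve p→/tuplaz_u/magro/gujapi/neplu
= ok
>>> archive pen p→/tuplaz_u/magro/gujapi/neplu/wivami c→progid
= created
>>> archive cull p→/tuplaz_u/magro/gujapi/neplu
= ToolError: not empty
>>> archive pen p→/tuplaz_u/magro/gujapi/jave c→jucu
= created
>>> sums raiseby x→-28
= -28
>>> archive recite p→/ma
= ToolError: not found
>>> archive pen p→/tuplaz_u/magro/zocap c→za
= created
>>> sums peek
= -28
>>> sums shrink x→<last>
= 0
>>> sums peek
= 0
>>> archive carve p→/tuplaz_u/magro/gujapi/nibraki
= ok
>>> archive scanf p→/tuplaz_u/magro/gujapi
= [jave, neplu/, nibraki/]

Answer: [jave, neplu/, nibraki/]


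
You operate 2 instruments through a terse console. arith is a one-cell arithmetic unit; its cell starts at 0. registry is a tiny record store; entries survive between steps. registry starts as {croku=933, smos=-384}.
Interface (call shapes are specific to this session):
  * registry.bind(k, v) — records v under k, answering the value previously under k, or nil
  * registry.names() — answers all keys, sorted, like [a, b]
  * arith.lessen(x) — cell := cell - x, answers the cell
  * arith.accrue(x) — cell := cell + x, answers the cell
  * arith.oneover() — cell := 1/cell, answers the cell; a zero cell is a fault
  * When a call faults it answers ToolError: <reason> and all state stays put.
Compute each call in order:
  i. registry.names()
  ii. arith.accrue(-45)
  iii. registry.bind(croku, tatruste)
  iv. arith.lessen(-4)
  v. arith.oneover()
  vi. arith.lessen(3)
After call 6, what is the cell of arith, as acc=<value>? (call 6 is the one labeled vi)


Answer: acc=-124/41

Derivation:
-> names()
<- [croku, smos]
-> accrue(x=-45)
<- -45
-> bind(k=croku, v=tatruste)
<- 933
-> lessen(x=-4)
<- -41
-> oneover()
<- -1/41
-> lessen(x=3)
<- -124/41


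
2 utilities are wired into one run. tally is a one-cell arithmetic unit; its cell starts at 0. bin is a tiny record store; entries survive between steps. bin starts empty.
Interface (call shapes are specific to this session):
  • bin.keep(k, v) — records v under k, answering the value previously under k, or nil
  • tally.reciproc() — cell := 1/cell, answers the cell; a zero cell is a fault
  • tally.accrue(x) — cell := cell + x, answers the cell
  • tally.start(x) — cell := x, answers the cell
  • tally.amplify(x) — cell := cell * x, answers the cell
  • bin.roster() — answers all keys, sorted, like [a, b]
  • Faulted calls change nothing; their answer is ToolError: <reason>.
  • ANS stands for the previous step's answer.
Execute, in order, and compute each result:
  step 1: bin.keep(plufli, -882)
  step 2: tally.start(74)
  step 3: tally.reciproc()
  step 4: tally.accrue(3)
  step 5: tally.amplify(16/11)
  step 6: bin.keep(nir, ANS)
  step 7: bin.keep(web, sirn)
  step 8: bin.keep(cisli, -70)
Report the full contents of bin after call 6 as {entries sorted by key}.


Answer: {nir=1784/407, plufli=-882}

Derivation:
# 1. bin.keep(plufli, -882) => nil
# 2. tally.start(74) => 74
# 3. tally.reciproc() => 1/74
# 4. tally.accrue(3) => 223/74
# 5. tally.amplify(16/11) => 1784/407
# 6. bin.keep(nir, ANS) => nil
# 7. bin.keep(web, sirn) => nil
# 8. bin.keep(cisli, -70) => nil


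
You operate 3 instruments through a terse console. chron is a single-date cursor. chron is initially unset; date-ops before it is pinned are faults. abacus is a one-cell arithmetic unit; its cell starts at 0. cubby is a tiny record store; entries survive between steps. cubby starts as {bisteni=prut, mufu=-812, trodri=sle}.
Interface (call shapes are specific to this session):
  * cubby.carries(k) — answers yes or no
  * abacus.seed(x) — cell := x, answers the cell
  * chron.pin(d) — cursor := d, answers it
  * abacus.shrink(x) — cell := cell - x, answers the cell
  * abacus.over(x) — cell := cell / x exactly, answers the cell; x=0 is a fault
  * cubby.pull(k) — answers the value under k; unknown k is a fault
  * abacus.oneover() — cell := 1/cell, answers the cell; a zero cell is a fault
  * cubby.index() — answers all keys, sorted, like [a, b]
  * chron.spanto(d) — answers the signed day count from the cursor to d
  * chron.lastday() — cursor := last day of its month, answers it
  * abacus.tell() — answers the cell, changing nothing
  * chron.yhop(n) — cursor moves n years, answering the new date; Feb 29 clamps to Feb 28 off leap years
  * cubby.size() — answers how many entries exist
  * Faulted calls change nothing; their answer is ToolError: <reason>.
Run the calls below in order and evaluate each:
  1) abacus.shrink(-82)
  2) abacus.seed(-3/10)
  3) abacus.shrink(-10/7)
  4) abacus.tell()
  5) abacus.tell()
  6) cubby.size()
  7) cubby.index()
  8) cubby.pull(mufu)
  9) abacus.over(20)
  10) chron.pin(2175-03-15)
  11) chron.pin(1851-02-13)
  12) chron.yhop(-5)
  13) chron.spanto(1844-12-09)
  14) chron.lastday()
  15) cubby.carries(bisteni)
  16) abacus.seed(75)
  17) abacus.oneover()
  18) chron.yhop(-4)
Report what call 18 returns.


Answer: 1842-02-28

Derivation:
→ abacus.shrink(-82)
← 82
→ abacus.seed(-3/10)
← -3/10
→ abacus.shrink(-10/7)
← 79/70
→ abacus.tell()
← 79/70
→ abacus.tell()
← 79/70
→ cubby.size()
← 3
→ cubby.index()
← [bisteni, mufu, trodri]
→ cubby.pull(mufu)
← -812
→ abacus.over(20)
← 79/1400
→ chron.pin(2175-03-15)
← 2175-03-15
→ chron.pin(1851-02-13)
← 1851-02-13
→ chron.yhop(-5)
← 1846-02-13
→ chron.spanto(1844-12-09)
← -431
→ chron.lastday()
← 1846-02-28
→ cubby.carries(bisteni)
← yes
→ abacus.seed(75)
← 75
→ abacus.oneover()
← 1/75
→ chron.yhop(-4)
← 1842-02-28


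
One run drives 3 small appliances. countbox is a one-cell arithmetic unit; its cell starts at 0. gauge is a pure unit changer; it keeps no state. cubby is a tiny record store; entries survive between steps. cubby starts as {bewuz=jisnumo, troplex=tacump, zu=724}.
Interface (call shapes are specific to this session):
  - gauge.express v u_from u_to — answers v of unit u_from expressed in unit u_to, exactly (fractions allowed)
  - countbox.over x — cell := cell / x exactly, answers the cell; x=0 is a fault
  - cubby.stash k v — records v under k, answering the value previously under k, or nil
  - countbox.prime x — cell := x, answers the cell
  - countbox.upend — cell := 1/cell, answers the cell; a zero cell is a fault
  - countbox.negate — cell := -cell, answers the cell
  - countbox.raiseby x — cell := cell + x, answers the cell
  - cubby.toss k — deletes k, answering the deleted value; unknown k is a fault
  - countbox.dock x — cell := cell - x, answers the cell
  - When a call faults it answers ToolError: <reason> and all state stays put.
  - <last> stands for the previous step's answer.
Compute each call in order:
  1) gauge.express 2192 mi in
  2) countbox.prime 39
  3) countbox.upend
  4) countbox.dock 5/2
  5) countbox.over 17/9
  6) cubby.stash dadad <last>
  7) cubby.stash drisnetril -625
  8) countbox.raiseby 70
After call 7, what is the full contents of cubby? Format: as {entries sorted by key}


# 1. gauge.express(v='2192', u_from='mi', u_to='in') -> 138885120
# 2. countbox.prime(x='39') -> 39
# 3. countbox.upend() -> 1/39
# 4. countbox.dock(x='5/2') -> -193/78
# 5. countbox.over(x='17/9') -> -579/442
# 6. cubby.stash(k='dadad', v='<last>') -> nil
# 7. cubby.stash(k='drisnetril', v='-625') -> nil
# 8. countbox.raiseby(x='70') -> 30361/442

Answer: {bewuz=jisnumo, dadad=-579/442, drisnetril=-625, troplex=tacump, zu=724}


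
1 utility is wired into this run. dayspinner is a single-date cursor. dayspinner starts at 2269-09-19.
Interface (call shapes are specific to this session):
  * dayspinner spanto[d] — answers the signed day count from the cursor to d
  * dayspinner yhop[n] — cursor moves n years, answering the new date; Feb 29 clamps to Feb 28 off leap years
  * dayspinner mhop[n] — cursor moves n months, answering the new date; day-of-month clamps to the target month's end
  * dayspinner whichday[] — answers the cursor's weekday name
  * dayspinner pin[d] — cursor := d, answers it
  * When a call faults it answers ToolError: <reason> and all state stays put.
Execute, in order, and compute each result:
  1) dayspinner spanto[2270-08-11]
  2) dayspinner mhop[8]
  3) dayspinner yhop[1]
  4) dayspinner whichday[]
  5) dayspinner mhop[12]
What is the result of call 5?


Answer: 2272-05-19

Derivation:
% dayspinner spanto 2270-08-11
[out] 326
% dayspinner mhop 8
[out] 2270-05-19
% dayspinner yhop 1
[out] 2271-05-19
% dayspinner whichday
[out] Friday
% dayspinner mhop 12
[out] 2272-05-19


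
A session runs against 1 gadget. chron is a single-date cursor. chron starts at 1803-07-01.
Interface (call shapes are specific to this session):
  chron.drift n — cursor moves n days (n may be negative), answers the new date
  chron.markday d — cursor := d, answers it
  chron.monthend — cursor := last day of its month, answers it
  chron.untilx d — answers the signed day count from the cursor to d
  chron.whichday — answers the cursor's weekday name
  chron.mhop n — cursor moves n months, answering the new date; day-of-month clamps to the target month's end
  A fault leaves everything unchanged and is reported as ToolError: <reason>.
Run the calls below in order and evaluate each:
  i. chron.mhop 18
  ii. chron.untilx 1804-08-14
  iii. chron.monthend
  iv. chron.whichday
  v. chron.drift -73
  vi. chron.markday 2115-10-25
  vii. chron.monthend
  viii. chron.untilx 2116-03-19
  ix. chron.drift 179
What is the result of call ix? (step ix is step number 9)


Answer: 2116-04-27

Derivation:
// chron.mhop(n→18) == 1805-01-01
// chron.untilx(d→1804-08-14) == -140
// chron.monthend() == 1805-01-31
// chron.whichday() == Thursday
// chron.drift(n→-73) == 1804-11-19
// chron.markday(d→2115-10-25) == 2115-10-25
// chron.monthend() == 2115-10-31
// chron.untilx(d→2116-03-19) == 140
// chron.drift(n→179) == 2116-04-27


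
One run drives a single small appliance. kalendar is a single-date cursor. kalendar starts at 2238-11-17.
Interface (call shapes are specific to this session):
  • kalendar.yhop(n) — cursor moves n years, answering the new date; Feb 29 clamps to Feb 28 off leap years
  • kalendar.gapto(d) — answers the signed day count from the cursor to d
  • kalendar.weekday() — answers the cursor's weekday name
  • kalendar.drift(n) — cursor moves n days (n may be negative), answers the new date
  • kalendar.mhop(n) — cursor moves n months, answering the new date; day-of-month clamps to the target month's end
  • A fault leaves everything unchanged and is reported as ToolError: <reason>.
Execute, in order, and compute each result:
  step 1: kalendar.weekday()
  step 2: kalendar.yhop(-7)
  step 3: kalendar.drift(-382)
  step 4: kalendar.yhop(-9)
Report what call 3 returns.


Answer: 2230-10-31

Derivation:
% weekday() ~> Saturday
% yhop(-7) ~> 2231-11-17
% drift(-382) ~> 2230-10-31
% yhop(-9) ~> 2221-10-31


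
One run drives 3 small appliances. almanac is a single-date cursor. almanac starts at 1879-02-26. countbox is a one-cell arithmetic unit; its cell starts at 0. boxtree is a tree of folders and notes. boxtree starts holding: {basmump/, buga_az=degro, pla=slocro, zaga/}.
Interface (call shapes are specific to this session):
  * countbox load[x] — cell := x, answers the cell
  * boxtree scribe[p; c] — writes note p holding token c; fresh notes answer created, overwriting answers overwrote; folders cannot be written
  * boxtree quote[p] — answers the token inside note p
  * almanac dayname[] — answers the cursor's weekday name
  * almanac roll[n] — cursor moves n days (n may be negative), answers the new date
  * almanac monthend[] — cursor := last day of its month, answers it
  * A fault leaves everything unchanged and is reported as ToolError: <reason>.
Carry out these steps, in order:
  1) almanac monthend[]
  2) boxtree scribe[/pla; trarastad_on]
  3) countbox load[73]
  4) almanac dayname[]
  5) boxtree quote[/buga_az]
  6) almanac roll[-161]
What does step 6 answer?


Answer: 1878-09-20

Derivation:
$ almanac monthend
  1879-02-28
$ boxtree scribe p=/pla c=trarastad_on
  overwrote
$ countbox load x=73
  73
$ almanac dayname
  Friday
$ boxtree quote p=/buga_az
  degro
$ almanac roll n=-161
  1878-09-20


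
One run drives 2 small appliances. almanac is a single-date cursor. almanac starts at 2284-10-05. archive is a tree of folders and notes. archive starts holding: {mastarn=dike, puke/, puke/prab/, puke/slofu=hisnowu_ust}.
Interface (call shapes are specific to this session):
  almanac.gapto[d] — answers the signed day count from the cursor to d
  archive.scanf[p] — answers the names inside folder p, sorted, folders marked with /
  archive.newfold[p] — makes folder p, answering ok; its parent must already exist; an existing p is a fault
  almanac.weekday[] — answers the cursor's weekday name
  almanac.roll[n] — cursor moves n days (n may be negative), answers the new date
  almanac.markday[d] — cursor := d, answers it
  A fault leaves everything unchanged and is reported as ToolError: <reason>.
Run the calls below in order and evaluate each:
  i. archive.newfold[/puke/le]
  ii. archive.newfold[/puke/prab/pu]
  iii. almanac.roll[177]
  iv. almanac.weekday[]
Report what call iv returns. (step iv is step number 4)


Then newfold with p→/puke/le: ok.
I invoke newfold with p→/puke/prab/pu, giving ok.
I call roll with n→177, yielding 2285-03-31.
Invoking weekday(), and observe Tuesday.

Answer: Tuesday


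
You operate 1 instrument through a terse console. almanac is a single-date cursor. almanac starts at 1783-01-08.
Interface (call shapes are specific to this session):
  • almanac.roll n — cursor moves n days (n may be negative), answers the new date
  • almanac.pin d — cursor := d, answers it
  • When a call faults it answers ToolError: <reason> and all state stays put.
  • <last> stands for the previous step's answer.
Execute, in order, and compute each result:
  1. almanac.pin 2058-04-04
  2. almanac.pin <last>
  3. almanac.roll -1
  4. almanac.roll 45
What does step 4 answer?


Act: almanac.pin[d→2058-04-04]
Obs: 2058-04-04
Act: almanac.pin[d→<last>]
Obs: 2058-04-04
Act: almanac.roll[n→-1]
Obs: 2058-04-03
Act: almanac.roll[n→45]
Obs: 2058-05-18

Answer: 2058-05-18


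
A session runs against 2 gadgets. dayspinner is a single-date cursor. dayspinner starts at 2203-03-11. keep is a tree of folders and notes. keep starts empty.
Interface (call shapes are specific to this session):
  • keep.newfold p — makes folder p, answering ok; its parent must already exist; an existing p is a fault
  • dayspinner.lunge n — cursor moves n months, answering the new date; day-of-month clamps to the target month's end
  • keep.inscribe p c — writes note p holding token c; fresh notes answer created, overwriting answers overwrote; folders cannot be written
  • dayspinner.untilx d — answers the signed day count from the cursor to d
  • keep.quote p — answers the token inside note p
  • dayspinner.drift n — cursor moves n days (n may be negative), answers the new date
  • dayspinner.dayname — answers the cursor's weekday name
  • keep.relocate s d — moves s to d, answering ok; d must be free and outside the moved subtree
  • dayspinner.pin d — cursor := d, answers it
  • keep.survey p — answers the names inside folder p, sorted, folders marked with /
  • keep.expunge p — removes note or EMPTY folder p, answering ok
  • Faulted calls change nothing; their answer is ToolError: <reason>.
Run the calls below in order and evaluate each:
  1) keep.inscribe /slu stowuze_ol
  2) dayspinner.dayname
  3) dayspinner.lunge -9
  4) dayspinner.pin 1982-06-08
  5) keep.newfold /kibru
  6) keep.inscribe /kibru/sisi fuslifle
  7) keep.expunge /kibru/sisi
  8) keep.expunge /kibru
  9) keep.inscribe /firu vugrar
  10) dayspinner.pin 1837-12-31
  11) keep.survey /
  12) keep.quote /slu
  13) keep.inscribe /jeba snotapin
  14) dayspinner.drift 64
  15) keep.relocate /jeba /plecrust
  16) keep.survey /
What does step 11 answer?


Answer: [firu, slu]

Derivation:
==> keep.inscribe(p=/slu, c=stowuze_ol)
<== created
==> dayspinner.dayname()
<== Friday
==> dayspinner.lunge(n=-9)
<== 2202-06-11
==> dayspinner.pin(d=1982-06-08)
<== 1982-06-08
==> keep.newfold(p=/kibru)
<== ok
==> keep.inscribe(p=/kibru/sisi, c=fuslifle)
<== created
==> keep.expunge(p=/kibru/sisi)
<== ok
==> keep.expunge(p=/kibru)
<== ok
==> keep.inscribe(p=/firu, c=vugrar)
<== created
==> dayspinner.pin(d=1837-12-31)
<== 1837-12-31
==> keep.survey(p=/)
<== [firu, slu]
==> keep.quote(p=/slu)
<== stowuze_ol
==> keep.inscribe(p=/jeba, c=snotapin)
<== created
==> dayspinner.drift(n=64)
<== 1838-03-05
==> keep.relocate(s=/jeba, d=/plecrust)
<== ok
==> keep.survey(p=/)
<== [firu, plecrust, slu]


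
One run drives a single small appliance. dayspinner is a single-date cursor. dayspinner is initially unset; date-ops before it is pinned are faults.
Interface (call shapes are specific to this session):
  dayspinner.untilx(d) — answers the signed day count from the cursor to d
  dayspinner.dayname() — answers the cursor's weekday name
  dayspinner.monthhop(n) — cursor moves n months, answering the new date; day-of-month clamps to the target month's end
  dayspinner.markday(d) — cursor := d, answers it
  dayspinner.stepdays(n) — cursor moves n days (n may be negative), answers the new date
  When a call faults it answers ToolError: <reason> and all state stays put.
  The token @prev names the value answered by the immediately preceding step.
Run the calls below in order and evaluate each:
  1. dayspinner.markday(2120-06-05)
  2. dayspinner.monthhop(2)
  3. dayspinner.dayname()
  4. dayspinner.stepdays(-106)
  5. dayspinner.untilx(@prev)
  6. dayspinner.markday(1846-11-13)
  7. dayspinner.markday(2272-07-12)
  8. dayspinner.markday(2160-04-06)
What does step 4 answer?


Answer: 2120-04-21

Derivation:
CALL dayspinner.markday[d='2120-06-05']
RET  2120-06-05
CALL dayspinner.monthhop[n='2']
RET  2120-08-05
CALL dayspinner.dayname[]
RET  Monday
CALL dayspinner.stepdays[n='-106']
RET  2120-04-21
CALL dayspinner.untilx[d='@prev']
RET  0
CALL dayspinner.markday[d='1846-11-13']
RET  1846-11-13
CALL dayspinner.markday[d='2272-07-12']
RET  2272-07-12
CALL dayspinner.markday[d='2160-04-06']
RET  2160-04-06


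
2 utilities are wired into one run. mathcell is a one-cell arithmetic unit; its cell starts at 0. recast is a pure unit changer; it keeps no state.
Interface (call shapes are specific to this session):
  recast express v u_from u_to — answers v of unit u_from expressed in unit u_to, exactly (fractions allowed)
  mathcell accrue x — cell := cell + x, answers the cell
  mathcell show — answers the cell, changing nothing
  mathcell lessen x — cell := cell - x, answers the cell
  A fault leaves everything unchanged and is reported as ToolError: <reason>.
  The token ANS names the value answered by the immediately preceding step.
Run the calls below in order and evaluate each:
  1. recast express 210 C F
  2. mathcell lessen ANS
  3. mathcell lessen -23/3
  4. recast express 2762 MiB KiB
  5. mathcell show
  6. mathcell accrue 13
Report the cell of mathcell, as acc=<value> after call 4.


Answer: acc=-1207/3

Derivation:
% recast express v=210 u_from=C u_to=F
= 410
% mathcell lessen x=ANS
= -410
% mathcell lessen x=-23/3
= -1207/3
% recast express v=2762 u_from=MiB u_to=KiB
= 2828288
% mathcell show
= -1207/3
% mathcell accrue x=13
= -1168/3


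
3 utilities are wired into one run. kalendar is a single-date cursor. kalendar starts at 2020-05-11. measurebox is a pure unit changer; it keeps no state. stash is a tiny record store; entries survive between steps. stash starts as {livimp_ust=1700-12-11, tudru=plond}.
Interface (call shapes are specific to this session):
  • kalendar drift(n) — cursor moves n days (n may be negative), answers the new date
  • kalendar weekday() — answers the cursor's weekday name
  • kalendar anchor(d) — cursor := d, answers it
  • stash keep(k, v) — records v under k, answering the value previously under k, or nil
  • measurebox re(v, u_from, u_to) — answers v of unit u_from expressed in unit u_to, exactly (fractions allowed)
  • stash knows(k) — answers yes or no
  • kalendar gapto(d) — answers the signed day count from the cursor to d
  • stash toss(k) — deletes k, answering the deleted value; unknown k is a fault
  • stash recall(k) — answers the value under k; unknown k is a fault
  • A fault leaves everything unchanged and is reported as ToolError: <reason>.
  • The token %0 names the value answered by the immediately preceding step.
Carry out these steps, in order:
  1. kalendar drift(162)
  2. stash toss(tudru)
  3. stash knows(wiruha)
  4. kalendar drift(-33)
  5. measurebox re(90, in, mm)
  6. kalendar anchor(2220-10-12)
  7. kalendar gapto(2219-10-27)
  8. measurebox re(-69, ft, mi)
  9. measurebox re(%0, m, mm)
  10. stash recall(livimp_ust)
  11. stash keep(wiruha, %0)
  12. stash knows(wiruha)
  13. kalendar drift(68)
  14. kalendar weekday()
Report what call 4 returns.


Now I run kalendar drift(n: 162), and see 2020-10-20.
Now I run stash toss(k: tudru), and get plond.
Next I call stash knows(k: wiruha), which returns no.
Next I call kalendar drift(n: -33), and see 2020-09-17.
Calling measurebox re(v: 90, u_from: in, u_to: mm), giving 2286.
Invoking kalendar anchor(d: 2220-10-12), giving 2220-10-12.
Now I run kalendar gapto(d: 2219-10-27): -351.
I invoke measurebox re(v: -69, u_from: ft, u_to: mi), and observe -23/1760.
Using measurebox re(v: %0, u_from: m, u_to: mm), and observe -575/44.
I run stash recall(k: livimp_ust), giving 1700-12-11.
I run stash keep(k: wiruha, v: %0), which returns nil.
Calling stash knows(k: wiruha), → yes.
Calling kalendar drift(n: 68), yielding 2220-12-19.
I invoke kalendar weekday, — result: Tuesday.

Answer: 2020-09-17


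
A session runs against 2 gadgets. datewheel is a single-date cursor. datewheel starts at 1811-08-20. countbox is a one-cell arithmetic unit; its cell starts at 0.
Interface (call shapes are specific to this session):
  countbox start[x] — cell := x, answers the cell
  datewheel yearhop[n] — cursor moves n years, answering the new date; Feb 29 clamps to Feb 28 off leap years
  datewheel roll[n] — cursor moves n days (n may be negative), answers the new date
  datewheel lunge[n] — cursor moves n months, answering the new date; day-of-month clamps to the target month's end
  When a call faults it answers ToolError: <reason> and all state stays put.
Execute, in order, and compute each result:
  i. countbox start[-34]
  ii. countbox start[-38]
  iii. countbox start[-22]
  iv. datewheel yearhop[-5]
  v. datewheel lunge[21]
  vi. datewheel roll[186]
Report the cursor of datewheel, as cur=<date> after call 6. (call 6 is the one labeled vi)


;; countbox start(-34) ~> -34
;; countbox start(-38) ~> -38
;; countbox start(-22) ~> -22
;; datewheel yearhop(-5) ~> 1806-08-20
;; datewheel lunge(21) ~> 1808-05-20
;; datewheel roll(186) ~> 1808-11-22

Answer: cur=1808-11-22
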